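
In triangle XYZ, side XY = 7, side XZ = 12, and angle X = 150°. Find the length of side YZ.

When two sides and the included angle are known, the law of cosines gives the third side.
c^2 = a^2 + b^2 - 2ab cos(C) generalizes the Pythagorean theorem to non-right triangles.
Here: YZ^2 = 49 + 144 - 168*(-sqrt(3)/2) = 84*sqrt(3) + 193
YZ = sqrt(84*sqrt(3) + 193)

sqrt(84*sqrt(3) + 193)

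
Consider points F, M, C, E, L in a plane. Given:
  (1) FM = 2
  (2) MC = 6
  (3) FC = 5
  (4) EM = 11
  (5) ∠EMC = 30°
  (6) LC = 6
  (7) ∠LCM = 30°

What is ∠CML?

Step 1: By the law of cosines on triangle MCL: ML² = 6² + 6² − 2·6·6·cos(30°) = 9.65, so ML ≈ 3.11.
Step 2: By the inverse law of cosines on triangle CML: cos(∠CML) = (6² + 3.11² − 6²) / (2·6·3.11) = 9.65/37.27 = 0.2588, so ∠CML = 75°.

Therefore, the measure of angle ∠CML = 75°.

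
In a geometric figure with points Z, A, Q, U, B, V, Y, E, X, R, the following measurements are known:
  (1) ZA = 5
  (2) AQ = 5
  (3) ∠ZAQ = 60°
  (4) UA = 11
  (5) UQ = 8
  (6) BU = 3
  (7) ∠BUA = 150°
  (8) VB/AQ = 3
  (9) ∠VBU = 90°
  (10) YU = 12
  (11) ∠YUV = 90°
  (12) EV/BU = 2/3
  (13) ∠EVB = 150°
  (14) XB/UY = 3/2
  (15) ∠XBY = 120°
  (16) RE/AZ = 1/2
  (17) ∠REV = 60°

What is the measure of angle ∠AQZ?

Step 1: By the law of cosines on triangle QAZ: QZ² = 5² + 5² − 2·5·5·cos(60°) = 25, so QZ = 5.
Step 2: By the inverse law of cosines on triangle AQZ: cos(∠AQZ) = (5² + 5² − 5²) / (2·5·5) = 25/50 = 0.5, so ∠AQZ = 60°.

Therefore, the measure of angle ∠AQZ = 60°.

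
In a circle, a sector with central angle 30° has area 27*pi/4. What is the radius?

The sector covers 30°/360° = 1/12 of the full circle.
Full circle area = 27*pi/4 / 1/12 = 81*pi.
Since full area = πr², we get r² = 81*pi/π = 81, so r = 9.

9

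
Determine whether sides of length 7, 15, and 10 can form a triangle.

Sort the sides: 7, 10, 15.
It suffices to check that the sum of the two smallest exceeds the largest:
7 + 10 = 17 > 15. ✓
Yes, a valid triangle can be formed.

Yes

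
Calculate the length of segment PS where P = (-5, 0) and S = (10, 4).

d = sqrt((15)^2 + (4)^2) = sqrt(241)

sqrt(241)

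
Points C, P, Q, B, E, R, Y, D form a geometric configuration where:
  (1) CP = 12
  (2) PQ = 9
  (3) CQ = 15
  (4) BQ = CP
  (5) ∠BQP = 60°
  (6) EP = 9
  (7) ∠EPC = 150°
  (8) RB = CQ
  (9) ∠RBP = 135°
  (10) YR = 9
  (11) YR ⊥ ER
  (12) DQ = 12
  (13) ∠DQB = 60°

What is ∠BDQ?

From the given relations: BQ = CP = 12.
Step 1: By the law of cosines on triangle DQB: DB² = 12² + 12² − 2·12·12·cos(60°) = 144, so DB = 12.
Step 2: By the inverse law of cosines on triangle BDQ: cos(∠BDQ) = (12² + 12² − 12²) / (2·12·12) = 144/288 = 0.5, so ∠BDQ = 60°.

Therefore, the measure of angle ∠BDQ = 60°.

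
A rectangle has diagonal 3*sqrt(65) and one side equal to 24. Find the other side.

b = sqrt(d^2 - a^2) = sqrt(585 - 576) = sqrt(9) = 3

3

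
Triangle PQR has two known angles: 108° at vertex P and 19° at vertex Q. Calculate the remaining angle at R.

Let angle R = x. Then 108 + 19 + x = 180.
x = 180 - 127 = 53 degrees.

53 degrees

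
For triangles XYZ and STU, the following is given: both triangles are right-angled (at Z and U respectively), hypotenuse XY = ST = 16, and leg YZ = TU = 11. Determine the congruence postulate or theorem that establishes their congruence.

The given information provides:
both triangles are right-angled (at Z and U respectively), hypotenuse XY = ST = 16, and leg YZ = TU = 11
This matches the HL congruence theorem.
The hypotenuse and one leg of two right triangles are equal (Hypotenuse-Leg).

HL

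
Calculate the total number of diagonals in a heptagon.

Total line segments between 7 vertices = C(7,2) = 21.
Subtract the 7 sides: 21 - 7 = 14 diagonals.

14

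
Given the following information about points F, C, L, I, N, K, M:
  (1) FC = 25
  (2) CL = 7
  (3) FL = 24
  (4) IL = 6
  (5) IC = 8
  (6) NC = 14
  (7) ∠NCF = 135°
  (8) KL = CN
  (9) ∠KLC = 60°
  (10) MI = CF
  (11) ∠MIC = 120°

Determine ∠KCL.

From the given relations: KL = CN = 14.
Step 1: By the law of cosines on triangle CLK: CK² = 7² + 14² − 2·7·14·cos(60°) = 147, so CK = 7·√3.
Step 2: By the inverse law of cosines on triangle KCL: cos(∠KCL) = ((7·√3)² + 7² − 14²) / (2·7·√3·7) = 0/169.74 = 0, so ∠KCL = 90°.

Therefore, the measure of angle ∠KCL = 90°.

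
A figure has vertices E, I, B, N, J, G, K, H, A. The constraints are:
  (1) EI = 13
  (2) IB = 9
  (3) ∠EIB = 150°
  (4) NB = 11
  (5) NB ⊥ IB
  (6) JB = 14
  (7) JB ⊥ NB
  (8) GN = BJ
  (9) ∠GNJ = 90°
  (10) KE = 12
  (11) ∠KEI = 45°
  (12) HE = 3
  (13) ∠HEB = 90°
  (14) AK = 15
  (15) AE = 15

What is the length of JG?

From the given relations: GN = BJ = 14.
Step 1: By the law of cosines on triangle JBN: JN² = 14² + 11² − 2·14·11·cos(90°) = 317, so JN ≈ 17.8.
Step 2: By the law of cosines on triangle JNG: JG² = 17.8² + 14² − 2·17.8·14·cos(90°) = 513, so JG = 3·√57.

Therefore, the length of JG = 3·√57.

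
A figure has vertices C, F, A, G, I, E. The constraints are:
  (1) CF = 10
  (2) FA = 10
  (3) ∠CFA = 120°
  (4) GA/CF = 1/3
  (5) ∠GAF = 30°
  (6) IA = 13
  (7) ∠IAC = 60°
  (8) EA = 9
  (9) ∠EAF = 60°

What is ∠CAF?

Step 1: By the law of cosines on triangle AFC: AC² = 10² + 10² − 2·10·10·cos(120°) = 300, so AC = 10·√3.
Step 2: By the inverse law of cosines on triangle CAF: cos(∠CAF) = ((10·√3)² + 10² − 10²) / (2·10·√3·10) = 300/346.41 = 0.866, so ∠CAF = 30°.

Therefore, the measure of angle ∠CAF = 30°.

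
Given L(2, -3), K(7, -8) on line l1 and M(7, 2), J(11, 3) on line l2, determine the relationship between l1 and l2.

Slope of line 1: m1 = (-8 - -3)/(7 - 2) = -5/5 = -1
Slope of line 2: m2 = (3 - 2)/(11 - 7) = 1/4 = 1/4
m1 != m2 (-1 != 1/4), so not parallel.
m1 * m2 = (-1) * (1/4) = -1/4 != -1, so not perpendicular.
The lines are neither parallel nor perpendicular.

Neither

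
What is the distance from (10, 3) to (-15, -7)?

d = sqrt((-25)^2 + (-10)^2) = sqrt(725) = 5*sqrt(29)

5*sqrt(29)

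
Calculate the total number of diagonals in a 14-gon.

The number of diagonals in an n-gon is n(n - 3)/2.
For n = 14: 14(14 - 3)/2 = 14 × 11 / 2 = 77.

77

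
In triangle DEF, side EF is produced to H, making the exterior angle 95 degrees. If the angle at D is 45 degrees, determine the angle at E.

The exterior angle theorem states that an exterior angle equals the sum of the two non-adjacent interior angles.
So 95 = 45 + angle E, which gives angle E = 95 - 45 = 50 degrees.

50 degrees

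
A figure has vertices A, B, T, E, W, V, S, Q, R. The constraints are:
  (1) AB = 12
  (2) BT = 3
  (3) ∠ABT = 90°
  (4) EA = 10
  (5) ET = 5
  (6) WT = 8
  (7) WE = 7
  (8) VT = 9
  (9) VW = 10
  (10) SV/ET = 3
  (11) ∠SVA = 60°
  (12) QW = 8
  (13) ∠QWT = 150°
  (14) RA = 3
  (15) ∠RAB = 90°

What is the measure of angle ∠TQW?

Step 1: By the law of cosines on triangle QWT: QT² = 8² + 8² − 2·8·8·cos(150°) = 238.85, so QT ≈ 15.45.
Step 2: By the inverse law of cosines on triangle TQW: cos(∠TQW) = (15.45² + 8² − 8²) / (2·15.45·8) = 238.85/247.28 = 0.9659, so ∠TQW = 15°.

Therefore, the measure of angle ∠TQW = 15°.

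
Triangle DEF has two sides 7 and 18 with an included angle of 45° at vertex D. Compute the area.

When two sides and the included angle are known, the area formula is (1/2)ab sin(C).
The height from one side to the opposite vertex is 18 sin(45°) = 9*sqrt(2).
Area = (1/2) * 7 * 9*sqrt(2) = 63*sqrt(2)/2.

63*sqrt(2)/2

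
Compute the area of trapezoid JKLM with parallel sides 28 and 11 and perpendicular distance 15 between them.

A trapezoid's area equals the midsegment times the height.
The midsegment is (28 + 11) / 2 = 39/2.
Area = 39/2 * 15 = 585/2.

585/2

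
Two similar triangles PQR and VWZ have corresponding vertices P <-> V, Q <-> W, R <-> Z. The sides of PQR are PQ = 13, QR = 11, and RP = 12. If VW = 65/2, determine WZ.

Since the triangles are similar, the ratio of corresponding sides is constant.
Scale factor k = VW / PQ = 65/2 / 13 = 5/2
WZ = k * QR = 5/2 * 11 = 55/2

55/2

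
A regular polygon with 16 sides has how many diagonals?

The number of diagonals in an n-gon is n(n - 3)/2.
For n = 16: 16(16 - 3)/2 = 16 × 13 / 2 = 104.

104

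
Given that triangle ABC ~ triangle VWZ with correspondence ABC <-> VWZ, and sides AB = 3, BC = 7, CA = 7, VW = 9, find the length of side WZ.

Since the triangles are similar, the ratio of corresponding sides is constant.
Scale factor k = VW / AB = 9 / 3 = 3
WZ = k * BC = 3 * 7 = 21

21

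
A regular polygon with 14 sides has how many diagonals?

Total line segments between 14 vertices = C(14,2) = 91.
Subtract the 14 sides: 91 - 14 = 77 diagonals.

77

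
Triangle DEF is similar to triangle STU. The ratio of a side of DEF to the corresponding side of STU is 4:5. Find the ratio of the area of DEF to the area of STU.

Area scales with the square of linear dimensions. If every length is multiplied by 4/5, then the area is multiplied by (4/5)^2 = 16/25.
The area ratio is 16:25.

16:25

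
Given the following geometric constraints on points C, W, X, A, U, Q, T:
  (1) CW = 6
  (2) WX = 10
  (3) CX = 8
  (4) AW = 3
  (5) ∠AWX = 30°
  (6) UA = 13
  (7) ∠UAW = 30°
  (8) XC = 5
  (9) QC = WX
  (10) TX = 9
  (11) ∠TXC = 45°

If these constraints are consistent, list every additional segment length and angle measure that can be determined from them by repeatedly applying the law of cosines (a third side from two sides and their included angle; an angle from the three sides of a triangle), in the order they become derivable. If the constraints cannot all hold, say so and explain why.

These constraints are not satisfiable: (3) CX = 8 and (8) XC = 5 assign two different lengths to the same segment. No planar figure meets all of them, so nothing further can be derived.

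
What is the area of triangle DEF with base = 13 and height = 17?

Area = (1/2)(13)(17) = 221/2

221/2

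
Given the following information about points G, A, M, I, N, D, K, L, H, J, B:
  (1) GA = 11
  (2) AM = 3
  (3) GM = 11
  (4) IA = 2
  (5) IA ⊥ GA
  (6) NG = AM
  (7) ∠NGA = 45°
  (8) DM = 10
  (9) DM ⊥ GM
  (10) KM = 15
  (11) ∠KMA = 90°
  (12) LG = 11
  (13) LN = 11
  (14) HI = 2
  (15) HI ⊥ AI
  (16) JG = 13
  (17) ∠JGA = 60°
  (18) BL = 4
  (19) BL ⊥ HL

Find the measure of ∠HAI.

Step 1: By the law of cosines on triangle AIH: AH² = 2² + 2² − 2·2·2·cos(90°) = 8, so AH = 2·√2.
Step 2: By the inverse law of cosines on triangle HAI: cos(∠HAI) = ((2·√2)² + 2² − 2²) / (2·2·√2·2) = 8/11.31 = 0.7071, so ∠HAI = 45°.

Therefore, the measure of angle ∠HAI = 45°.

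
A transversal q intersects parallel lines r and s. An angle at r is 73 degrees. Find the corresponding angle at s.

Corresponding angles formed by parallel lines and a transversal are equal.
The given angle is 73 degrees.
The corresponding angle = 73 degrees.

73 degrees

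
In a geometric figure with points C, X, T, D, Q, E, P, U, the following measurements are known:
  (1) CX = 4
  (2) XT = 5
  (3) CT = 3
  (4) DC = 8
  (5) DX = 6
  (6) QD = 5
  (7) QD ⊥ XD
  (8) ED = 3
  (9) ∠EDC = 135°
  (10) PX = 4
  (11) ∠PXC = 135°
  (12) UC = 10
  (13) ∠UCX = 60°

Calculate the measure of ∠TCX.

Step 1: By the inverse law of cosines on triangle TCX: cos(∠TCX) = (3² + 4² − 5²) / (2·3·4) = 0/24 = 0, so ∠TCX = 90°.

Therefore, the measure of angle ∠TCX = 90°.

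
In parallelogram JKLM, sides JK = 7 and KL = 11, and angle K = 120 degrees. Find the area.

Area = 7 * 11 * sin(120°) = 77 * sqrt(3)/2 = 77*sqrt(3)/2

77*sqrt(3)/2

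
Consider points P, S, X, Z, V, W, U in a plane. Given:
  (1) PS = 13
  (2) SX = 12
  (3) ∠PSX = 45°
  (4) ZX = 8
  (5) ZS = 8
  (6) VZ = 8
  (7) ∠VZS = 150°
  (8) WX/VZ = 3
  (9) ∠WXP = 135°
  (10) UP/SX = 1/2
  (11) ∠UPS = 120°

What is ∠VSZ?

Step 1: By the law of cosines on triangle SZV: SV² = 8² + 8² − 2·8·8·cos(150°) = 238.85, so SV ≈ 15.45.
Step 2: By the inverse law of cosines on triangle VSZ: cos(∠VSZ) = (15.45² + 8² − 8²) / (2·15.45·8) = 238.85/247.28 = 0.9659, so ∠VSZ = 15°.

Therefore, the measure of angle ∠VSZ = 15°.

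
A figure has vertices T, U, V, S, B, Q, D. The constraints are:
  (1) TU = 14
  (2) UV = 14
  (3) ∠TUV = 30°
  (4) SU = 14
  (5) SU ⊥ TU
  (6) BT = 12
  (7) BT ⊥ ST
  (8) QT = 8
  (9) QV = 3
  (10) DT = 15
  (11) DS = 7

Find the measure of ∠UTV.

Step 1: By the law of cosines on triangle TUV: TV² = 14² + 14² − 2·14·14·cos(30°) = 52.52, so TV ≈ 7.25.
Step 2: By the inverse law of cosines on triangle UTV: cos(∠UTV) = (14² + 7.25² − 14²) / (2·14·7.25) = 52.52/202.91 = 0.2588, so ∠UTV = 75°.

Therefore, the measure of angle ∠UTV = 75°.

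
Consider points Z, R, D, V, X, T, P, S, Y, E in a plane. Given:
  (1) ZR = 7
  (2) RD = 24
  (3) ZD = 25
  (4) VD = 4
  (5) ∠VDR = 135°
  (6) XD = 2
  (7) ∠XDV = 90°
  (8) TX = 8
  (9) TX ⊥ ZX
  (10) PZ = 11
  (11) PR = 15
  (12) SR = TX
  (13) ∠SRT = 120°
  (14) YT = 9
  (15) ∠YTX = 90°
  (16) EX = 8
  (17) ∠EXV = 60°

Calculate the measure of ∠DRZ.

Step 1: By the inverse law of cosines on triangle DRZ: cos(∠DRZ) = (24² + 7² − 25²) / (2·24·7) = 0/336 = 0, so ∠DRZ = 90°.

Therefore, the measure of angle ∠DRZ = 90°.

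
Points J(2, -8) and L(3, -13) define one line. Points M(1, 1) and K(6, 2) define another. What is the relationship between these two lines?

Slope of line 1: m1 = (-13 - -8)/(3 - 2) = -5/1 = -5
Slope of line 2: m2 = (2 - 1)/(6 - 1) = 1/5 = 1/5
m1 * m2 = (-5) * (1/5) = -1 = -1, so the lines are perpendicular.

Perpendicular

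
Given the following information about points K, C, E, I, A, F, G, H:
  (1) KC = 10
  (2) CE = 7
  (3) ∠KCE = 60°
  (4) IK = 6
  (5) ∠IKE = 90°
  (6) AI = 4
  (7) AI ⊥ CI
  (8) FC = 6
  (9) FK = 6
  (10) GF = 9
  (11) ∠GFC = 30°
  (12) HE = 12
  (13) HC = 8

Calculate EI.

Step 1: By the law of cosines on triangle ECK: EK² = 7² + 10² − 2·7·10·cos(60°) = 79, so EK = √79.
Step 2: By the law of cosines on triangle EKI: EI² = √79² + 6² − 2·√79·6·cos(90°) = 115, so EI = √115.

Therefore, the length of EI = √115.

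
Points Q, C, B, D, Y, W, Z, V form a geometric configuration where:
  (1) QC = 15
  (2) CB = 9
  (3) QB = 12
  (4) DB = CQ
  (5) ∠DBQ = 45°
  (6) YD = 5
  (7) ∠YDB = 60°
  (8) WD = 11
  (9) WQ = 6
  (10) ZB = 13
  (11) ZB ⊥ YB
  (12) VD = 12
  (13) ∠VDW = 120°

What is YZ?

From the given relations: DB = CQ = 15.
Step 1: By the law of cosines on triangle BDY: BY² = 15² + 5² − 2·15·5·cos(60°) = 175, so BY = 5·√7.
Step 2: By the law of cosines on triangle YBZ: YZ² = (5·√7)² + 13² − 2·5·√7·13·cos(90°) = 344, so YZ = 2·√86.

Therefore, the length of YZ = 2·√86.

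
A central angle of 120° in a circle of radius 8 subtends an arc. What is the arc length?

The full circumference is 2πr = 2π(8) = 16*pi.
The arc spans 120° out of 360°, which is a fraction of 1/3.
Arc length = 16*pi × 1/3 = 16*pi/3.

16*pi/3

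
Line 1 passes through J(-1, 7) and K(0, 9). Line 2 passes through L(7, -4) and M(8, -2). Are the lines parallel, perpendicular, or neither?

Slope of line 1: m1 = (9 - 7)/(0 - -1) = 2/1 = 2
Slope of line 2: m2 = (-2 - -4)/(8 - 7) = 2/1 = 2
Two lines are parallel if and only if they have equal slopes (or both are vertical).
Here m1 = m2 = 2, confirming the lines are parallel.

Parallel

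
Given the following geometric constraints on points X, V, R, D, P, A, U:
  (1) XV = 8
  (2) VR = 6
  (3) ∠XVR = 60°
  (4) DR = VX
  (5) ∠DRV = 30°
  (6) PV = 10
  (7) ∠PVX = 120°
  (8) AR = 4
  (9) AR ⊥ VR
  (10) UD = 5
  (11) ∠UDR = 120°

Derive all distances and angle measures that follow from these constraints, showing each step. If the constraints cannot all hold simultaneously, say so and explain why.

The constraints are consistent.

From the given relations:
  DR = VX = 8

Step 1: From XV = 8, VR = 6, and ∠XVR = 60°, by the law of cosines:
  XR² = XV² + VR² - 2·XV·VR·cos(60°) = 64 + 36 - 48 = 52
  XR = 2·√13

Step 2: From XV = 8, VP = 10, and ∠XVP = 120°, by the law of cosines:
  XP² = XV² + VP² - 2·XV·VP·cos(120°) = 64 + 100 + 80 = 244
  XP = 2·√61

Step 3: From VR = 6, RD = 8, and ∠VRD = 30°, by the law of cosines:
  VD² = VR² + RD² - 2·VR·RD·cos(30°) = 36 + 64 - 83.14 = 16.86
  VD ≈ 4.11

Step 4: From VR = 6, RA = 4, and ∠VRA = 90°, by the law of cosines:
  VA² = VR² + RA² - 2·VR·RA·cos(90°) = 36 + 16 - 0 = 52
  VA = 2·√13

Step 5: From RD = 8, DU = 5, and ∠RDU = 120°, by the law of cosines:
  RU² = RD² + DU² - 2·RD·DU·cos(120°) = 64 + 25 + 40 = 129
  RU = √129

Step 6: From XP = 2·√61, XV = 8, PV = 10, by the inverse law of cosines:
  cos(∠PXV) = (XP² + XV² - PV²) / (2·XP·XV)
  ∠PXV = 33.67°

Step 7: From XR = 2·√13, XV = 8, RV = 6, by the inverse law of cosines:
  cos(∠RXV) = (XR² + XV² - RV²) / (2·XR·XV)
  ∠RXV = 46.1°

Step 8: From VA = 2·√13, VR = 6, AR = 4, by the inverse law of cosines:
  cos(∠AVR) = (VA² + VR² - AR²) / (2·VA·VR)
  ∠AVR = 33.69°

Step 9: From VD = 4.11, VR = 6, DR = 8, by the inverse law of cosines:
  cos(∠DVR) = (VD² + VR² - DR²) / (2·VD·VR)
  ∠DVR = 103.06°

Step 10: From RD = 8, RU = √129, DU = 5, by the inverse law of cosines:
  cos(∠DRU) = (RD² + RU² - DU²) / (2·RD·RU)
  ∠DRU = 22.41°

Step 11: From RV = 6, RX = 2·√13, VX = 8, by the inverse law of cosines:
  cos(∠VRX) = (RV² + RX² - VX²) / (2·RV·RX)
  ∠VRX = 73.9°

Step 12: From DR = 8, DV = 4.11, RV = 6, by the inverse law of cosines:
  cos(∠RDV) = (DR² + DV² - RV²) / (2·DR·DV)
  ∠RDV = 46.94°

Step 13: From PV = 10, PX = 2·√61, VX = 8, by the inverse law of cosines:
  cos(∠VPX) = (PV² + PX² - VX²) / (2·PV·PX)
  ∠VPX = 26.33°

Step 14: From AR = 4, AV = 2·√13, RV = 6, by the inverse law of cosines:
  cos(∠RAV) = (AR² + AV² - RV²) / (2·AR·AV)
  ∠RAV = 56.31°

Step 15: From UD = 5, UR = √129, DR = 8, by the inverse law of cosines:
  cos(∠DUR) = (UD² + UR² - DR²) / (2·UD·UR)
  ∠DUR = 37.59°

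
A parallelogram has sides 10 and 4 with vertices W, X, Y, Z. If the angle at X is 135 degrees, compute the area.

The area of a parallelogram equals the product of two adjacent sides times the sine of the included angle.
This is because the height equals 4 * sin(135°) = 2*sqrt(2).
Area = 10 * 2*sqrt(2) = 20*sqrt(2)

20*sqrt(2)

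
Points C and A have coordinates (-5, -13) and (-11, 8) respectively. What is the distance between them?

d = sqrt((-11 - -5)^2 + (8 - -13)^2)
d = sqrt(-6^2 + 21^2)
d = sqrt(36 + 441)
d = sqrt(477) = 3*sqrt(53)

3*sqrt(53)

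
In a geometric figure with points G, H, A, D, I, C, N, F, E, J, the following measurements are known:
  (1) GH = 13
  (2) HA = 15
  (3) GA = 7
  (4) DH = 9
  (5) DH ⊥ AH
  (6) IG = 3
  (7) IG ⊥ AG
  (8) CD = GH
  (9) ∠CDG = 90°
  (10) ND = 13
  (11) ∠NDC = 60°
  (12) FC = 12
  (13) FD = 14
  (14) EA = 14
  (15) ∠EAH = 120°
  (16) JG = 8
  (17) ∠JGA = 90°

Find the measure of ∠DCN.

From the given relations: CD = GH = 13.
Step 1: By the law of cosines on triangle CDN: CN² = 13² + 13² − 2·13·13·cos(60°) = 169, so CN = 13.
Step 2: By the inverse law of cosines on triangle DCN: cos(∠DCN) = (13² + 13² − 13²) / (2·13·13) = 169/338 = 0.5, so ∠DCN = 60°.

Therefore, the measure of angle ∠DCN = 60°.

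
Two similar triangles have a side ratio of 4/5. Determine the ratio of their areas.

Area scales with the square of linear dimensions. If every length is multiplied by 4/5, then the area is multiplied by (4/5)^2 = 16/25.
The area ratio is 16:25.

16:25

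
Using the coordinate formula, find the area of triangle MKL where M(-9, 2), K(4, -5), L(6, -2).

Shoelace: Area = (1/2)|-9(-5--2) + 4(-2-2) + 6(2--5)| = (1/2)(53) = 53/2

53/2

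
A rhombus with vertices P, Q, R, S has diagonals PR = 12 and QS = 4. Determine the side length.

The diagonals of a rhombus bisect each other at right angles.
Half-diagonals: 12/2 = 6 and 4/2 = 2
side = sqrt(6^2 + 2^2)
side = sqrt(36 + 4)
side = sqrt(40) = 2*sqrt(10)

2*sqrt(10)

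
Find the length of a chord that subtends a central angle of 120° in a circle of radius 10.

Chord = 2(10) sin(60°) = 10*sqrt(3)

10*sqrt(3)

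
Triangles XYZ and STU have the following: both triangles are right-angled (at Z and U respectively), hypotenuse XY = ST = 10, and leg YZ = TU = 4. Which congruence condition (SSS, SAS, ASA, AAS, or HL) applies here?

The given information provides:
both triangles are right-angled (at Z and U respectively), hypotenuse XY = ST = 10, and leg YZ = TU = 4
This matches the HL congruence theorem.
The hypotenuse and one leg of two right triangles are equal (Hypotenuse-Leg).

HL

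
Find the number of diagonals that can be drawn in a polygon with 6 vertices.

Total line segments between 6 vertices = C(6,2) = 15.
Subtract the 6 sides: 15 - 6 = 9 diagonals.

9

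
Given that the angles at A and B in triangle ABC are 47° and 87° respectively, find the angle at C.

angle C = 180 - 47 - 87 = 46 degrees.

46 degrees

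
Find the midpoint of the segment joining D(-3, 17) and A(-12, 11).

The midpoint is the point halfway along the segment.
Move half the horizontal distance: -3 + (-12 - -3)/2 = -3 + -9/2 = -15/2
Move half the vertical distance: 17 + (11 - 17)/2 = 17 + -6/2 = 14
Midpoint = (-15/2, 14)

(-15/2, 14)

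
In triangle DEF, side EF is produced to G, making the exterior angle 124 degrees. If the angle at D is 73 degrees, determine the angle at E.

By the exterior angle theorem: exterior angle = sum of remote interior angles.
124 = 73 + angle E
angle E = 124 - 73 = 51 degrees

51 degrees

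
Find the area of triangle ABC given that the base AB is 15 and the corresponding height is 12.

Area = (1/2) * base * height
Area = (1/2) * 15 * 12
Area = 90

90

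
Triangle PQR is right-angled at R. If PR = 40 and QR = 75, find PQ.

In a right triangle, the square of the hypotenuse equals the sum of the squares of the two legs.
The legs are 40 and 75, so the hypotenuse = sqrt(1600 + 5625) = sqrt(7225) = 85.

85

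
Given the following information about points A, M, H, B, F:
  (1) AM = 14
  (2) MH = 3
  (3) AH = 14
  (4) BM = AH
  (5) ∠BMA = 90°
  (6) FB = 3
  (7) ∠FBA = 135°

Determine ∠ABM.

From the given relations: BM = AH = 14.
Step 1: By the law of cosines on triangle BMA: BA² = 14² + 14² − 2·14·14·cos(90°) = 392, so BA = 14·√2.
Step 2: By the inverse law of cosines on triangle ABM: cos(∠ABM) = ((14·√2)² + 14² − 14²) / (2·14·√2·14) = 392/554.37 = 0.7071, so ∠ABM = 45°.

Therefore, the measure of angle ∠ABM = 45°.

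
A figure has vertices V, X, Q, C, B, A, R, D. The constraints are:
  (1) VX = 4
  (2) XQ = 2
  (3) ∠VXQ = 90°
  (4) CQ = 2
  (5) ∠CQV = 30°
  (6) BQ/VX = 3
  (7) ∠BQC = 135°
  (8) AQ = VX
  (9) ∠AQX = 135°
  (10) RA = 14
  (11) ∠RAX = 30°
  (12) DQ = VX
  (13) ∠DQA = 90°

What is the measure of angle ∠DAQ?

From the given relations: AQ = VX = 4; DQ = VX = 4.
Step 1: By the law of cosines on triangle AQD: AD² = 4² + 4² − 2·4·4·cos(90°) = 32, so AD = 4·√2.
Step 2: By the inverse law of cosines on triangle DAQ: cos(∠DAQ) = ((4·√2)² + 4² − 4²) / (2·4·√2·4) = 32/45.25 = 0.7071, so ∠DAQ = 45°.

Therefore, the measure of angle ∠DAQ = 45°.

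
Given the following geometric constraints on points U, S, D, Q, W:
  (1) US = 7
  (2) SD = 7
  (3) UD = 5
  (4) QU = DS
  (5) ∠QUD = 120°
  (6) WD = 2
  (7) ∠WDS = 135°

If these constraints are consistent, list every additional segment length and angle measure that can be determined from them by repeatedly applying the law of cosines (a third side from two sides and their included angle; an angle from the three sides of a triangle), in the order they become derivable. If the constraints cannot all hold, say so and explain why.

The constraints are consistent. Derivable facts, in order:
After 1 step:
- DQ = √109
- SW ≈ 8.53
- ∠DSU = 41.85°
- ∠DUS = 69.08°
- ∠SDU = 69.08°
After 2 steps:
- ∠DQU = 24.5°
- ∠DSW = 9.54°
- ∠DWS = 35.46°
- ∠QDU = 35.5°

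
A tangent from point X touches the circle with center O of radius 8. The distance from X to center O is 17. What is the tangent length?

The tangent, radius, and line from the external point to the center form a right triangle.
The right angle is where the tangent meets the radius.
By the Pythagorean theorem: tangent² + 8² = 17²
tangent² = 289 - 64 = 225
tangent = 15

15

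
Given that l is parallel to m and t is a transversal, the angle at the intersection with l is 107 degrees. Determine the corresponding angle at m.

When a transversal crosses parallel lines, angles in the same position at each intersection are called corresponding angles.
These are always equal, so the answer is 107 degrees.

107 degrees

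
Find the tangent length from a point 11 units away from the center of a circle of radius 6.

The tangent, radius, and line from the external point to the center form a right triangle.
The right angle is where the tangent meets the radius.
By the Pythagorean theorem: tangent² + 6² = 11²
tangent² = 121 - 36 = 85
tangent = sqrt(85)

sqrt(85)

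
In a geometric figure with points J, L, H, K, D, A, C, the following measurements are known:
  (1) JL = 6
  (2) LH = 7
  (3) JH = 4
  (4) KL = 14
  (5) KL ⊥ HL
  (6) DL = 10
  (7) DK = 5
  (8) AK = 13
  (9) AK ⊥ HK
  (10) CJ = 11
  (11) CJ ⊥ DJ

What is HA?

Step 1: By the law of cosines on triangle HLK: HK² = 7² + 14² − 2·7·14·cos(90°) = 245, so HK = 7·√5.
Step 2: By the law of cosines on triangle HKA: HA² = (7·√5)² + 13² − 2·7·√5·13·cos(90°) = 414, so HA = 3·√46.

Therefore, the length of HA = 3·√46.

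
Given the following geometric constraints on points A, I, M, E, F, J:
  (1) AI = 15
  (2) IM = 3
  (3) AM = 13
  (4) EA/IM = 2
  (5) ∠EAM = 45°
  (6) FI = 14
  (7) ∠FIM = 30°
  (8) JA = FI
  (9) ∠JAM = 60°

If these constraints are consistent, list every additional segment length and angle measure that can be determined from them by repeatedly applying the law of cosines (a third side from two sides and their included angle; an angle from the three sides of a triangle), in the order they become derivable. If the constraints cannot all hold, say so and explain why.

The constraints are consistent. Derivable facts, in order:
After 1 step:
- ME ≈ 9.73
- MF ≈ 11.5
- MJ = √183
- ∠AIM = 43.76°
- ∠AMI = 127.05°
- ∠IAM = 9.18°
After 2 steps:
- ∠AEM = 109.15°
- ∠AJM = 56.33°
- ∠AME = 25.85°
- ∠AMJ = 63.67°
- ∠FMI = 142.51°
- ∠IFM = 7.49°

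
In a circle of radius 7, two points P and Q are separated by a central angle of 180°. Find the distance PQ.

Drop a perpendicular from the center to the chord, bisecting both the chord and the central angle.
Each half-chord = r sin(θ/2) = 7 sin(90°).
The full chord = 2 × 7 × sin(90°) = 14.

14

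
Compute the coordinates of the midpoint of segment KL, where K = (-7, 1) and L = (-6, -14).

The midpoint is the point halfway along the segment.
Move half the horizontal distance: -7 + (-6 - -7)/2 = -7 + 1/2 = -13/2
Move half the vertical distance: 1 + (-14 - 1)/2 = 1 + -15/2 = -13/2
Midpoint = (-13/2, -13/2)

(-13/2, -13/2)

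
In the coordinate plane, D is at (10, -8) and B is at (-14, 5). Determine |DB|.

d = sqrt((-14 - 10)^2 + (5 - -8)^2)
d = sqrt(-24^2 + 13^2)
d = sqrt(576 + 169)
d = sqrt(745)

sqrt(745)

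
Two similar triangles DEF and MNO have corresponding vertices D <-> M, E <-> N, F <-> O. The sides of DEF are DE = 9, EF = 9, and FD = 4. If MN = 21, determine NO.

Similar triangles have proportional sides. Setting up the proportion:
MN / DE = NO / EF
21 / 9 = NO / 9
NO = 9 * 21 / 9 = 21.

21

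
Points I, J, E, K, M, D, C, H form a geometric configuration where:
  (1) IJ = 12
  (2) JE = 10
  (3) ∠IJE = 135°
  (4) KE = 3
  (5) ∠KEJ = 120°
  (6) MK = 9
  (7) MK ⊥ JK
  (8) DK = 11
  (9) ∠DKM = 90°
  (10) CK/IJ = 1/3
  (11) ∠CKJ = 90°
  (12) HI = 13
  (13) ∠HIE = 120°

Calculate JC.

From the given relations: CK = 1/3·IJ = 1/3·12 = 4.
Step 1: By the law of cosines on triangle JEK: JK² = 10² + 3² − 2·10·3·cos(120°) = 139, so JK = √139.
Step 2: By the law of cosines on triangle JKC: JC² = √139² + 4² − 2·√139·4·cos(90°) = 155, so JC = √155.

Therefore, the length of JC = √155.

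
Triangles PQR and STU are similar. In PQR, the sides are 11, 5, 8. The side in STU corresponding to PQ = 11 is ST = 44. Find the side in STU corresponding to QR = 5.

k = 44/11 = 4. TU = 4 * 5 = 20.

20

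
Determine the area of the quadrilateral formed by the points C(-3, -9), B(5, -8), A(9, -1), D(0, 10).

Shoelace: sum of cross terms = 256, Area = (1/2)|256| = 128

128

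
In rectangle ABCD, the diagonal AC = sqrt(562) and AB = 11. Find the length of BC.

b = sqrt(d^2 - a^2) = sqrt(562 - 121) = sqrt(441) = 21

21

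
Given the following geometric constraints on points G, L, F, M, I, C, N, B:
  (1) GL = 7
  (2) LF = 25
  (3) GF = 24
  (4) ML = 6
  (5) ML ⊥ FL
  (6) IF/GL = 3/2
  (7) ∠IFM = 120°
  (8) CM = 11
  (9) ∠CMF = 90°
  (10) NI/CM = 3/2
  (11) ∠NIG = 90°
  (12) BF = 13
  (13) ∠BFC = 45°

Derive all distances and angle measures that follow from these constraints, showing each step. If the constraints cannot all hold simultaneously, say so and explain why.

The constraints are consistent.

From the given relations:
  IF = 3/2·GL = 3/2·7 ≈ 10.5
  NI = 3/2·CM = 3/2·11 ≈ 16.5

Step 1: From FL = 25, LM = 6, and ∠FLM = 90°, by the law of cosines:
  FM² = FL² + LM² - 2·FL·LM·cos(90°) = 625 + 36 - 0 = 661
  FM ≈ 25.71

Step 2: From GF = 24, GL = 7, FL = 25, by the inverse law of cosines:
  cos(∠FGL) = (GF² + GL² - FL²) / (2·GF·GL)
  ∠FGL = 90°

Step 3: From LF = 25, LG = 7, FG = 24, by the inverse law of cosines:
  cos(∠FLG) = (LF² + LG² - FG²) / (2·LF·LG)
  ∠FLG = 73.74°

Step 4: From FG = 24, FL = 25, GL = 7, by the inverse law of cosines:
  cos(∠GFL) = (FG² + FL² - GL²) / (2·FG·FL)
  ∠GFL = 16.26°

Step 5: From FM = 25.71, MC = 11, and ∠FMC = 90°, by the law of cosines:
  FC² = FM² + MC² - 2·FM·MC·cos(90°) = 661 + 121 - 0 = 782
  FC ≈ 27.96

Step 6: From MF = 25.71, FI = 10.5, and ∠MFI = 120°, by the law of cosines:
  MI² = MF² + FI² - 2·MF·FI·cos(120°) = 661 + 110.2 + 270 = 1041
  MI ≈ 32.27

Step 7: From FL = 25, FM = 25.71, LM = 6, by the inverse law of cosines:
  cos(∠LFM) = (FL² + FM² - LM²) / (2·FL·FM)
  ∠LFM = 13.5°

Step 8: From MF = 25.71, ML = 6, FL = 25, by the inverse law of cosines:
  cos(∠FML) = (MF² + ML² - FL²) / (2·MF·ML)
  ∠FML = 76.5°

Step 9: From CF = 27.96, FB = 13, and ∠CFB = 45°, by the law of cosines:
  CB² = CF² + FB² - 2·CF·FB·cos(45°) = 782 + 169 - 514.1 = 436.9
  CB ≈ 20.9

Step 10: From FC = 27.96, FM = 25.71, CM = 11, by the inverse law of cosines:
  cos(∠CFM) = (FC² + FM² - CM²) / (2·FC·FM)
  ∠CFM = 23.16°

Step 11: From MF = 25.71, MI = 32.27, FI = 10.5, by the inverse law of cosines:
  cos(∠FMI) = (MF² + MI² - FI²) / (2·MF·MI)
  ∠FMI = 16.37°

Step 12: From IF = 10.5, IM = 32.27, FM = 25.71, by the inverse law of cosines:
  cos(∠FIM) = (IF² + IM² - FM²) / (2·IF·IM)
  ∠FIM = 43.63°

Step 13: From CF = 27.96, CM = 11, FM = 25.71, by the inverse law of cosines:
  cos(∠FCM) = (CF² + CM² - FM²) / (2·CF·CM)
  ∠FCM = 66.84°

Step 14: From CB = 20.9, CF = 27.96, BF = 13, by the inverse law of cosines:
  cos(∠BCF) = (CB² + CF² - BF²) / (2·CB·CF)
  ∠BCF = 26.09°

Step 15: From BC = 20.9, BF = 13, CF = 27.96, by the inverse law of cosines:
  cos(∠CBF) = (BC² + BF² - CF²) / (2·BC·BF)
  ∠CBF = 108.91°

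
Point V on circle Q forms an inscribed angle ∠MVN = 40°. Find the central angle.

The inscribed angle theorem states that a central angle is always twice any inscribed angle that subtends the same arc.
Since the inscribed angle is 40°, the central angle = 2 × 40° = 80°.

80°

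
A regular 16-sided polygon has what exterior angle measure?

Each exterior angle of a regular n-gon is 360 / n.
For n = 16: 360 / 16 = 45/2 degrees.

45/2 degrees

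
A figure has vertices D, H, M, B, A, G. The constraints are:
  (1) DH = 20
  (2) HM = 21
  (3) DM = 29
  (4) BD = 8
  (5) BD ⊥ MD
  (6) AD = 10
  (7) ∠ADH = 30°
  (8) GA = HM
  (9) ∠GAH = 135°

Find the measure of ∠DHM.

Step 1: By the inverse law of cosines on triangle DHM: cos(∠DHM) = (20² + 21² − 29²) / (2·20·21) = 0/840 = 0, so ∠DHM = 90°.

Therefore, the measure of angle ∠DHM = 90°.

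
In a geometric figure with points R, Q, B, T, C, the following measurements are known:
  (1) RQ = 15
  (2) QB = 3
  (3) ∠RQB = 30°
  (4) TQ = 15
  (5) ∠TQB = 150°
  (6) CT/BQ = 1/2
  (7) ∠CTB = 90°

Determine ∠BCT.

From the given relations: CT = 1/2·BQ = 1/2·3 ≈ 1.5.
Step 1: By the law of cosines on triangle BQT: BT² = 3² + 15² − 2·3·15·cos(150°) = 311.94, so BT ≈ 17.66.
Step 2: By the law of cosines on triangle CTB: CB² = 1.5² + 17.66² − 2·1.5·17.66·cos(90°) = 314.19, so CB ≈ 17.73.
Step 3: By the inverse law of cosines on triangle BCT: cos(∠BCT) = (17.73² + 1.5² − 17.66²) / (2·17.73·1.5) = 4.5/53.18 = 0.0846, so ∠BCT = 85.15°.

Therefore, the measure of angle ∠BCT = 85.15°.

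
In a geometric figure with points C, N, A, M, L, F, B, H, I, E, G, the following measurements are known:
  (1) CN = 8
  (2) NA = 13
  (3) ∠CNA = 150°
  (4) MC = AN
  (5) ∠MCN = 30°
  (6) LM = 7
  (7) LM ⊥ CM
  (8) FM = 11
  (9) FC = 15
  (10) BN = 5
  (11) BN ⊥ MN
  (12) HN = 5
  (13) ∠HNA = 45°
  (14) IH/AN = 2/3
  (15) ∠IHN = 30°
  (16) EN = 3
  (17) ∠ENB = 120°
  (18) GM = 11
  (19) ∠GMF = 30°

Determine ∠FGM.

Step 1: By the law of cosines on triangle GMF: GF² = 11² + 11² − 2·11·11·cos(30°) = 32.42, so GF ≈ 5.69.
Step 2: By the inverse law of cosines on triangle FGM: cos(∠FGM) = (5.69² + 11² − 11²) / (2·5.69·11) = 32.42/125.27 = 0.2588, so ∠FGM = 75°.

Therefore, the measure of angle ∠FGM = 75°.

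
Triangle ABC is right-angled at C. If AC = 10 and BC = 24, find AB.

In a right triangle, the square of the hypotenuse equals the sum of the squares of the two legs.
The legs are 10 and 24, so the hypotenuse = sqrt(100 + 576) = sqrt(676) = 26.

26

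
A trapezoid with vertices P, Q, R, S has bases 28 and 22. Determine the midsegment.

midsegment = (28 + 22) / 2 = 50 / 2 = 25

25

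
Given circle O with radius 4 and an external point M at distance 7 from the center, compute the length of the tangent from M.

The tangent, radius, and line from the external point to the center form a right triangle.
The right angle is where the tangent meets the radius.
By the Pythagorean theorem: tangent² + 4² = 7²
tangent² = 49 - 16 = 33
tangent = sqrt(33)

sqrt(33)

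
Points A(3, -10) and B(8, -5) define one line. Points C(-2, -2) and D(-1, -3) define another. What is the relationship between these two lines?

Slope of line 1: m1 = (-5 - -10)/(8 - 3) = 5/5 = 1
Slope of line 2: m2 = (-3 - -2)/(-1 - -2) = -1/1 = -1
Two lines are perpendicular when the product of their slopes is -1 (negative reciprocals).
m1 * m2 = (1) * (-1) = -1, confirming perpendicularity.

Perpendicular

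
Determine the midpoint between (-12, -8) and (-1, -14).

The midpoint is the average of the coordinates:
x: (-12 + -1)/2 = -13/2
y: (-8 + -14)/2 = -11
Midpoint = (-13/2, -11)

(-13/2, -11)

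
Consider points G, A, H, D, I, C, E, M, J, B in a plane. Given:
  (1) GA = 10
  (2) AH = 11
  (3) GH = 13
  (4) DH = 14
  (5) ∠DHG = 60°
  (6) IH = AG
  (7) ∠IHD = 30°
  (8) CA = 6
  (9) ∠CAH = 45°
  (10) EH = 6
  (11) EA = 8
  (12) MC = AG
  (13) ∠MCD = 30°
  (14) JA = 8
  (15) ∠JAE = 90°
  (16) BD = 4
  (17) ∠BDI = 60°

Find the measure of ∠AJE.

Step 1: By the law of cosines on triangle JAE: JE² = 8² + 8² − 2·8·8·cos(90°) = 128, so JE = 8·√2.
Step 2: By the inverse law of cosines on triangle AJE: cos(∠AJE) = (8² + (8·√2)² − 8²) / (2·8·8·√2) = 128/181.02 = 0.7071, so ∠AJE = 45°.

Therefore, the measure of angle ∠AJE = 45°.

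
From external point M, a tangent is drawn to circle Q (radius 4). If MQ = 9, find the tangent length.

tangent = √(d² - r²) = √(9² - 4²) = √(81 - 16) = √65 = sqrt(65)

sqrt(65)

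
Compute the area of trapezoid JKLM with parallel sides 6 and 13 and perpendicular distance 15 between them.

Area of a trapezoid = (base1 + base2) * height / 2
Area = (6 + 13) * 15 / 2
Area = 19 * 15 / 2
Area = 285 / 2
Area = 285/2

285/2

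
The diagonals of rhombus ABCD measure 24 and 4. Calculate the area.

The diagonals of a rhombus divide it into four right triangles.
Each triangle has legs 24/ 2 = 12 and 4/2 = 2, so each has area (1/2)*12*2 = 12.
Four such triangles give total area = (d1 * d2) / 2 = 48.

48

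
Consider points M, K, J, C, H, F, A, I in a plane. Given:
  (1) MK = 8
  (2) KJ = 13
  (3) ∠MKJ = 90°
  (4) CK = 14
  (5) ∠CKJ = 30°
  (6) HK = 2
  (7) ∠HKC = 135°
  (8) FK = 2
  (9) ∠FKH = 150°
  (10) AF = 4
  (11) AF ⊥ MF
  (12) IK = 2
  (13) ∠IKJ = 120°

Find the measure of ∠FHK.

Step 1: By the law of cosines on triangle HKF: HF² = 2² + 2² − 2·2·2·cos(150°) = 14.93, so HF ≈ 3.86.
Step 2: By the inverse law of cosines on triangle FHK: cos(∠FHK) = (3.86² + 2² − 2²) / (2·3.86·2) = 14.93/15.45 = 0.9659, so ∠FHK = 15°.

Therefore, the measure of angle ∠FHK = 15°.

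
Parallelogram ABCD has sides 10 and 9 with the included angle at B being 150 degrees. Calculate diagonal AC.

Law of cosines: d^2 = 10^2 + 9^2 - 2(10)(9)cos(150°) = 90*sqrt(3) + 181, so d = sqrt(90*sqrt(3) + 181).

sqrt(90*sqrt(3) + 181)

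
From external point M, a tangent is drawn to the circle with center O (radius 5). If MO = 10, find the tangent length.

The tangent, radius, and line from the external point to the center form a right triangle.
The right angle is where the tangent meets the radius.
By the Pythagorean theorem: tangent² + 5² = 10²
tangent² = 100 - 25 = 75
tangent = 5*sqrt(3)

5*sqrt(3)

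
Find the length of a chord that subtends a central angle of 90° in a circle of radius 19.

Chord length = 2r sin(θ/2)
= 2 × 19 × sin(90°/2)
= 2 × 19 × sin(45°)
= 19*sqrt(2)

19*sqrt(2)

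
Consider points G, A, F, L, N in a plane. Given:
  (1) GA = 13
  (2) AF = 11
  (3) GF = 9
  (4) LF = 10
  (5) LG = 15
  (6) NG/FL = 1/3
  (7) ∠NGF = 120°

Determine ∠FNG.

From the given relations: NG = 1/3·FL = 1/3·10 ≈ 3.33.
Step 1: By the law of cosines on triangle NGF: NF² = 3.33² + 9² − 2·3.33·9·cos(120°) = 122.11, so NF ≈ 11.05.
Step 2: By the inverse law of cosines on triangle FNG: cos(∠FNG) = (11.05² + 3.33² − 9²) / (2·11.05·3.33) = 52.22/73.67 = 0.7089, so ∠FNG = 44.86°.

Therefore, the measure of angle ∠FNG = 44.86°.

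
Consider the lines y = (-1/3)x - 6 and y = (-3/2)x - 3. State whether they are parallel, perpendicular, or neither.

Slope of line 1: m1 = -1/3
Slope of line 2: m2 = -3/2
m1 != m2 and m1*m2 = 1/2 != -1. Neither.

Neither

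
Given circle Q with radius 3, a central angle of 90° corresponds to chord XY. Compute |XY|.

Chord length = 2r sin(θ/2)
= 2 × 3 × sin(90°/2)
= 2 × 3 × sin(45°)
= 3*sqrt(2)

3*sqrt(2)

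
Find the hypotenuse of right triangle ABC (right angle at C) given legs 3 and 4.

By the Pythagorean theorem: AB^2 = AC^2 + BC^2
AB^2 = 3^2 + 4^2 = 9 + 16 = 25
AB = sqrt(25) = 5

5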